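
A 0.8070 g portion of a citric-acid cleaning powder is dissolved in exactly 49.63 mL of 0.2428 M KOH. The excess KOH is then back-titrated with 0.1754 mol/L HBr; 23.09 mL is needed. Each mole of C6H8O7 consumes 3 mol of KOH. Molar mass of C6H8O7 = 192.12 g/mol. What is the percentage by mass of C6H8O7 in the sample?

Total n(KOH) added = 0.2428 x 0.04963 = 0.01205 mol.
n(HBr) used = 0.1754 x 0.02309 = 0.004050 mol, which equals the excess n(KOH).
So n(KOH) consumed by the sample = 0.01205 - 0.004050 = 0.008000 mol.
n(C6H8O7) = 0.008000 / 3 = 0.002667 mol.
mass C6H8O7 = 0.002667 x 192.12 = 0.5123 g, so %C6H8O7 = 0.5123/0.8070 x 100 = 63.5%.

63.5%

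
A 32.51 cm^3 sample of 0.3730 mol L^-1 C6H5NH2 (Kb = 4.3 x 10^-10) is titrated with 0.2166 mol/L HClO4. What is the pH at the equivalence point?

2.75

n(C6H5NH2) = 0.3730 x 0.03251 = 0.01213 mol; V(HClO4) at equivalence = 0.01213/0.2166 = 0.05598 L.
At equivalence the base is fully converted to C6H5NH3+; total volume = 0.08849 L, so [C6H5NH3+] = 0.01213/0.08849 = 0.1370 M.
Ka(C6H5NH3+) = Kw/Kb = 1.0e-14 / 4.3 x 10^-10 = 2.33e-5.
[H^+] = sqrt(Ka x [C6H5NH3+]) = sqrt(2.33e-5 x 0.1370) = 0.00179 M.
pH = -log(0.00179) = 2.75.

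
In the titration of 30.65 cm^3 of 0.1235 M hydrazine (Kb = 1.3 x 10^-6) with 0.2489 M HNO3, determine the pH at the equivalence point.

4.60

n(N2H4) = 0.1235 x 0.03065 = 0.003785 mol; V(HNO3) at equivalence = 0.003785/0.2489 = 0.01521 L.
At equivalence the base is fully converted to N2H5+; total volume = 0.04586 L, so [N2H5+] = 0.003785/0.04586 = 0.08254 M.
Ka(N2H5+) = Kw/Kb = 1.0e-14 / 1.3 x 10^-6 = 7.69e-9.
[H^+] = sqrt(Ka x [N2H5+]) = sqrt(7.69e-9 x 0.08254) = 2.52e-5 M.
pH = -log(2.52e-5) = 4.60.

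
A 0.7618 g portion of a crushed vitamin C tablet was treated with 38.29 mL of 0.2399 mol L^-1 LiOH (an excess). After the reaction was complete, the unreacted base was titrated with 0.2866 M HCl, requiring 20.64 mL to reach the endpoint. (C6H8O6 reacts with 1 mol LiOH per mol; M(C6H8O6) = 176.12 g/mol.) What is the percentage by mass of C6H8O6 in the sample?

75.6%

Total n(LiOH) added = 0.2399 x 0.03829 = 0.009186 mol.
n(HCl) used = 0.2866 x 0.02064 = 0.005915 mol, which equals the excess n(LiOH).
So n(LiOH) consumed by the sample = 0.009186 - 0.005915 = 0.003270 mol.
n(C6H8O6) = 0.003270 / 1 = 0.003270 mol.
mass C6H8O6 = 0.003270 x 176.12 = 0.5760 g, so %C6H8O6 = 0.5760/0.7618 x 100 = 75.6%.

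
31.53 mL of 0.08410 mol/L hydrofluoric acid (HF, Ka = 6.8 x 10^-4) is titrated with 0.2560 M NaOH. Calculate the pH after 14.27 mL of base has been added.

12.34

n(acid) = 0.08410 x 0.03153 = 0.002652 mol; n(NaOH) added = 0.2560 x 0.01427 = 0.003653 mol.
Base is in excess by 0.003653 - 0.002652 = 0.001001 mol in a total volume of 0.04580 L.
[OH^-] = 0.001001/0.04580 = 0.02187 M, so pOH = 1.66 and pH = 14.00 - 1.66 = 12.34.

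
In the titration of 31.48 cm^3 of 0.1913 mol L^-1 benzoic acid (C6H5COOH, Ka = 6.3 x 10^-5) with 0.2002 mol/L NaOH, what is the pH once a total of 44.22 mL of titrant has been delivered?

12.57

n(acid) = 0.1913 x 0.03148 = 0.006022 mol; n(NaOH) added = 0.2002 x 0.04422 = 0.008853 mol.
Base is in excess by 0.008853 - 0.006022 = 0.002831 mol in a total volume of 0.07570 L.
[OH^-] = 0.002831/0.07570 = 0.03739 M, so pOH = 1.43 and pH = 14.00 - 1.43 = 12.57.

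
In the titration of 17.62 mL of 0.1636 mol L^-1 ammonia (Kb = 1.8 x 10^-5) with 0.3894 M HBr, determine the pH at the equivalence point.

n(NH3) = 0.1636 x 0.01762 = 0.002883 mol; V(HBr) at equivalence = 0.002883/0.3894 = 0.007403 L.
At equivalence the base is fully converted to NH4+; total volume = 0.02502 L, so [NH4+] = 0.002883/0.02502 = 0.1152 M.
Ka(NH4+) = Kw/Kb = 1.0e-14 / 1.8 x 10^-5 = 5.56e-10.
[H^+] = sqrt(Ka x [NH4+]) = sqrt(5.56e-10 x 0.1152) = 8.00e-6 M.
pH = -log(8.00e-6) = 5.10.

5.10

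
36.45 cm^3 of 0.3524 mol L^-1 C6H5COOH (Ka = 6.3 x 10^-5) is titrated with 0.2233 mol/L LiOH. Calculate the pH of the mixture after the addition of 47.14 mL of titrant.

4.86

Initial n(C6H5COOH) = 0.3524 x 0.03645 = 0.01284 mol.
n(LiOH) added = 0.2233 x 0.04714 = 0.01053 mol, converting that many moles of C6H5COOH to C6H5COO-.
Remaining n(C6H5COOH) = 0.002319 mol; n(C6H5COO-) = 0.01053 mol.
By Henderson-Hasselbalch, pH = pKa + log([A^-]/[HA]) = 4.20 + log(0.01053/0.002319) = 4.20 + (+0.66) = 4.86.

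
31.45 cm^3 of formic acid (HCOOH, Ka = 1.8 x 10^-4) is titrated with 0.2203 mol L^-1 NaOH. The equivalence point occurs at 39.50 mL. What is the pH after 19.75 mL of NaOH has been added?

3.74

19.75 mL is exactly half the equivalence volume (39.50/2), i.e. the half-equivalence point.
There, n(HA) = n(A^-), so pH = pKa = -log(1.8 x 10^-4) = 3.74.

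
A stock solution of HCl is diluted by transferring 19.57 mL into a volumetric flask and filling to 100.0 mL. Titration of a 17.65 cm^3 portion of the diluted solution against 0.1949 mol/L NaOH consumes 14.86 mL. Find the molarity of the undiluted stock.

0.838 M

n(NaOH) = 0.1949 x 0.01486 = 0.002896 mol.
n(HCl) in the aliquot = 0.002896 mol.
[diluted HCl] = 0.002896 / 0.01765 = 0.1641 M.
Dilution factor = 100.0/19.57 = 5.110, so [stock] = 0.1641 x 5.110 = 0.838 M.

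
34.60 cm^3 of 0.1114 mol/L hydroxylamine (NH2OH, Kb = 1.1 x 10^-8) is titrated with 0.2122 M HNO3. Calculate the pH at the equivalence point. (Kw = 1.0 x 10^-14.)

n(NH2OH) = 0.1114 x 0.03460 = 0.003854 mol; V(HNO3) at equivalence = 0.003854/0.2122 = 0.01816 L.
At equivalence the base is fully converted to NH3OH+; total volume = 0.05276 L, so [NH3OH+] = 0.003854/0.05276 = 0.07305 M.
Ka(NH3OH+) = Kw/Kb = 1.0e-14 / 1.1 x 10^-8 = 9.09e-7.
[H^+] = sqrt(Ka x [NH3OH+]) = sqrt(9.09e-7 x 0.07305) = 0.000258 M.
pH = -log(0.000258) = 3.59.

3.59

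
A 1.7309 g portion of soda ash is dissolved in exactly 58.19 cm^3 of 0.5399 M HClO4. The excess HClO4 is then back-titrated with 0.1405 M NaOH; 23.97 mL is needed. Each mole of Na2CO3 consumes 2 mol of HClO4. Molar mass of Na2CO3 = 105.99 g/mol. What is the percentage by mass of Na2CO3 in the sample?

Total n(HClO4) added = 0.5399 x 0.05819 = 0.03142 mol.
n(NaOH) used = 0.1405 x 0.02397 = 0.003368 mol, which equals the excess n(HClO4).
So n(HClO4) consumed by the sample = 0.03142 - 0.003368 = 0.02805 mol.
n(Na2CO3) = 0.02805 / 2 = 0.01402 mol.
mass Na2CO3 = 0.01402 x 105.99 = 1.486 g, so %Na2CO3 = 1.486/1.7309 x 100 = 85.9%.

85.9%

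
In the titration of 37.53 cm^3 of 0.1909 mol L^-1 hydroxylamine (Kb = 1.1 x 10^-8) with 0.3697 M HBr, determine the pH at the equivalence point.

n(NH2OH) = 0.1909 x 0.03753 = 0.007164 mol; V(HBr) at equivalence = 0.007164/0.3697 = 0.01938 L.
At equivalence the base is fully converted to NH3OH+; total volume = 0.05691 L, so [NH3OH+] = 0.007164/0.05691 = 0.1259 M.
Ka(NH3OH+) = Kw/Kb = 1.0e-14 / 1.1 x 10^-8 = 9.09e-7.
[H^+] = sqrt(Ka x [NH3OH+]) = sqrt(9.09e-7 x 0.1259) = 0.000338 M.
pH = -log(0.000338) = 3.47.

3.47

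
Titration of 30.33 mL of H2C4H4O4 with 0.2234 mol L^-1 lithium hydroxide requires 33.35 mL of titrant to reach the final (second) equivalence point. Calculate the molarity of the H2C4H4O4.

0.123 M

n(LiOH) = 0.2234 x 0.03335 = 0.007450 mol.
At the final (second) equivalence point, 2 mol OH^- react per mol H2C4H4O4, so n(H2C4H4O4) = 0.007450 / 2 = 0.003725 mol.
[H2C4H4O4] = 0.003725 / 0.03033 L = 0.123 M.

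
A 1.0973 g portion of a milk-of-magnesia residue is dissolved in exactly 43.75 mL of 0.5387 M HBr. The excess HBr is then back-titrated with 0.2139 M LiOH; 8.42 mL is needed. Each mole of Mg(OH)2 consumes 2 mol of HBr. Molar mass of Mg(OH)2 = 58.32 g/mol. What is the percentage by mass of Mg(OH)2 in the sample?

57.8%

Total n(HBr) added = 0.5387 x 0.04375 = 0.02357 mol.
n(LiOH) used = 0.2139 x 0.008420 = 0.001801 mol, which equals the excess n(HBr).
So n(HBr) consumed by the sample = 0.02357 - 0.001801 = 0.02177 mol.
n(Mg(OH)2) = 0.02177 / 2 = 0.01088 mol.
mass Mg(OH)2 = 0.01088 x 58.32 = 0.6347 g, so %Mg(OH)2 = 0.6347/1.0973 x 100 = 57.8%.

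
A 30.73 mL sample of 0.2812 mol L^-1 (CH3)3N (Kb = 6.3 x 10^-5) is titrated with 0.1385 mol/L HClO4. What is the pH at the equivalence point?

n((CH3)3N) = 0.2812 x 0.03073 = 0.008641 mol; V(HClO4) at equivalence = 0.008641/0.1385 = 0.06239 L.
At equivalence the base is fully converted to (CH3)3NH+; total volume = 0.09312 L, so [(CH3)3NH+] = 0.008641/0.09312 = 0.09280 M.
Ka((CH3)3NH+) = Kw/Kb = 1.0e-14 / 6.3 x 10^-5 = 1.59e-10.
[H^+] = sqrt(Ka x [(CH3)3NH+]) = sqrt(1.59e-10 x 0.09280) = 3.84e-6 M.
pH = -log(3.84e-6) = 5.42.

5.42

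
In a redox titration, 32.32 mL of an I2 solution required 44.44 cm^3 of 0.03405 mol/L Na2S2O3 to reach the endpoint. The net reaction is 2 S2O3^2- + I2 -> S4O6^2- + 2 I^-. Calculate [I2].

0.0234 M

n(Na2S2O3) = 0.03405 x 0.04444 = 0.001513 mol.
From the balanced equation, 2 mol Na2S2O3 reacts with 1 mol I2, so n(I2) = 0.001513 x 1/2 = 0.0007566 mol.
[I2] = 0.0007566 / 0.03232 L = 0.0234 M.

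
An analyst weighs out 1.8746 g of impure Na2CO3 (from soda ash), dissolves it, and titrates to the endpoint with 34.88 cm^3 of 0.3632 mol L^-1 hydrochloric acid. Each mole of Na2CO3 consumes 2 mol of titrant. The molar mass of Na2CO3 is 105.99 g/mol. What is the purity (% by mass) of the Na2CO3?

n(HCl) = 0.3632 x 0.03488 = 0.01267 mol.
n(Na2CO3) = 0.01267 / 2 = 0.006334 mol.
mass of Na2CO3 = 0.006334 x 105.99 = 0.6714 g.
% purity = 0.6714 / 1.8746 x 100 = 35.8%.

35.8%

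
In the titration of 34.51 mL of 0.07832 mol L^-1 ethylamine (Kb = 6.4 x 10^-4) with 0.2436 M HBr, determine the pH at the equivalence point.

n(C2H5NH2) = 0.07832 x 0.03451 = 0.002703 mol; V(HBr) at equivalence = 0.002703/0.2436 = 0.01110 L.
At equivalence the base is fully converted to C2H5NH3+; total volume = 0.04561 L, so [C2H5NH3+] = 0.002703/0.04561 = 0.05927 M.
Ka(C2H5NH3+) = Kw/Kb = 1.0e-14 / 6.4 x 10^-4 = 1.56e-11.
[H^+] = sqrt(Ka x [C2H5NH3+]) = sqrt(1.56e-11 x 0.05927) = 9.62e-7 M.
pH = -log(9.62e-7) = 6.02.

6.02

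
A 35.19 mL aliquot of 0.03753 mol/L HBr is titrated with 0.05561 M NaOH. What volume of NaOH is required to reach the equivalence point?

23.7 mL

n(HBr) = 0.03753 mol/L x 0.03519 L = 0.001321 mol.
At equivalence n(NaOH) = n(HBr) = 0.001321 mol.
V(NaOH) = 0.001321 / 0.05561 = 0.02375 L = 23.7 mL.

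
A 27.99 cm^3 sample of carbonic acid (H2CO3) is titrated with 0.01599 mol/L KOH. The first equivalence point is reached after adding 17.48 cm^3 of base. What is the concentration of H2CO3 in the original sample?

0.00999 M

n(KOH) = 0.01599 x 0.01748 = 0.0002795 mol.
At the first equivalence point, 1 mol OH^- react per mol H2CO3, so n(H2CO3) = 0.0002795 / 1 = 0.0002795 mol.
[H2CO3] = 0.0002795 / 0.02799 L = 0.00999 M.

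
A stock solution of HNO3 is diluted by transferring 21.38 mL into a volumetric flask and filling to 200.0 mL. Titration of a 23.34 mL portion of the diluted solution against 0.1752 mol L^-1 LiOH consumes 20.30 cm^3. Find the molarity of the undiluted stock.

1.43 M

n(LiOH) = 0.1752 x 0.02030 = 0.003557 mol.
n(HNO3) in the aliquot = 0.003557 mol.
[diluted HNO3] = 0.003557 / 0.02334 = 0.1524 M.
Dilution factor = 200.0/21.38 = 9.355, so [stock] = 0.1524 x 9.355 = 1.43 M.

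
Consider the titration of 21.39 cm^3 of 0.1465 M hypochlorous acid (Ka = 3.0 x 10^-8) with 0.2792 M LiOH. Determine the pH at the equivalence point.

n(HClO) = 0.1465 x 0.02139 = 0.003134 mol; V(LiOH) at equivalence = 0.003134/0.2792 = 0.01122 L.
At equivalence all the acid is converted to ClO-; total volume = 0.02139 + 0.01122 = 0.03261 L, so [ClO-] = 0.003134/0.03261 = 0.09608 M.
Kb = Kw/Ka = 1.0e-14 / 3.0 x 10^-8 = 3.33e-7.
[OH^-] = sqrt(Kb x [ClO-]) = sqrt(3.33e-7 x 0.09608) = 0.000179 M.
pOH = 3.75, so pH = 14.00 - 3.75 = 10.25.

10.25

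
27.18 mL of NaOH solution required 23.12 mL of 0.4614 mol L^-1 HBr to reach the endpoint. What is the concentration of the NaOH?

0.392 M

n(HBr) delivered = 0.4614 x 0.02312 = 0.01067 mol.
For a 1:1 reaction, n(NaOH) = 0.01067 mol.
[NaOH] = 0.01067 mol / 0.02718 L = 0.392 M.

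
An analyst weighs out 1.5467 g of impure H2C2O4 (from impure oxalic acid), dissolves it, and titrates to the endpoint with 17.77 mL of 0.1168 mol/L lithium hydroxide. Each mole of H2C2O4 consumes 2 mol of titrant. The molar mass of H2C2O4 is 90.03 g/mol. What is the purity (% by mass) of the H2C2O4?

n(LiOH) = 0.1168 x 0.01777 = 0.002076 mol.
n(H2C2O4) = 0.002076 / 2 = 0.001038 mol.
mass of H2C2O4 = 0.001038 x 90.03 = 0.09343 g.
% purity = 0.09343 / 1.5467 x 100 = 6.04%.

6.04%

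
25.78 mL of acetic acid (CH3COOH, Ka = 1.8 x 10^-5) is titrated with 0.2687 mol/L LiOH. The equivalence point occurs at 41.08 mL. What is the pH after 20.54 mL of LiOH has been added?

4.74

20.54 mL is exactly half the equivalence volume (41.08/2), i.e. the half-equivalence point.
There, n(HA) = n(A^-), so pH = pKa = -log(1.8 x 10^-5) = 4.74.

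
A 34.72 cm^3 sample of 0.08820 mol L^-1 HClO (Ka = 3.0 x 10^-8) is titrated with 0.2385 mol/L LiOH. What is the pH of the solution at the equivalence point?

10.17

n(HClO) = 0.08820 x 0.03472 = 0.003062 mol; V(LiOH) at equivalence = 0.003062/0.2385 = 0.01284 L.
At equivalence all the acid is converted to ClO-; total volume = 0.03472 + 0.01284 = 0.04756 L, so [ClO-] = 0.003062/0.04756 = 0.06439 M.
Kb = Kw/Ka = 1.0e-14 / 3.0 x 10^-8 = 3.33e-7.
[OH^-] = sqrt(Kb x [ClO-]) = sqrt(3.33e-7 x 0.06439) = 0.000147 M.
pOH = 3.83, so pH = 14.00 - 3.83 = 10.17.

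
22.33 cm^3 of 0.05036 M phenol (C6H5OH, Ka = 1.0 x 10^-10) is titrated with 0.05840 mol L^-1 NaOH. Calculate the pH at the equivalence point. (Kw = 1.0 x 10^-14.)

11.22

n(C6H5OH) = 0.05036 x 0.02233 = 0.001125 mol; V(NaOH) at equivalence = 0.001125/0.05840 = 0.01926 L.
At equivalence all the acid is converted to C6H5O-; total volume = 0.02233 + 0.01926 = 0.04159 L, so [C6H5O-] = 0.001125/0.04159 = 0.02704 M.
Kb = Kw/Ka = 1.0e-14 / 1.0 x 10^-10 = 0.000100.
[OH^-] = sqrt(Kb x [C6H5O-]) = sqrt(0.000100 x 0.02704) = 0.00164 M.
pOH = 2.78, so pH = 14.00 - 2.78 = 11.22.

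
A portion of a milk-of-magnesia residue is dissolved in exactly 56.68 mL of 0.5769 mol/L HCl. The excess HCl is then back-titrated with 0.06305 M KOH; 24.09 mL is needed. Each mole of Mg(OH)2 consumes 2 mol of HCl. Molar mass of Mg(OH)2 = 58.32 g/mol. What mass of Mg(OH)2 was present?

0.909 g

Total n(HCl) added = 0.5769 x 0.05668 = 0.03270 mol.
n(KOH) used = 0.06305 x 0.02409 = 0.001519 mol, which equals the excess n(HCl).
So n(HCl) consumed by the sample = 0.03270 - 0.001519 = 0.03118 mol.
n(Mg(OH)2) = 0.03118 / 2 = 0.01559 mol.
mass = 0.01559 mol x 58.32 g/mol = 0.909 g.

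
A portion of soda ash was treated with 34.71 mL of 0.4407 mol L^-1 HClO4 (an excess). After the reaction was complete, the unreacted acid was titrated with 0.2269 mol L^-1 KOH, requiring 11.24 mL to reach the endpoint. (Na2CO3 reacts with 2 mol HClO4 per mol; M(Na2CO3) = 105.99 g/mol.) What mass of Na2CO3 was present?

0.675 g

Total n(HClO4) added = 0.4407 x 0.03471 = 0.01530 mol.
n(KOH) used = 0.2269 x 0.01124 = 0.002550 mol, which equals the excess n(HClO4).
So n(HClO4) consumed by the sample = 0.01530 - 0.002550 = 0.01275 mol.
n(Na2CO3) = 0.01275 / 2 = 0.006373 mol.
mass = 0.006373 mol x 105.99 g/mol = 0.675 g.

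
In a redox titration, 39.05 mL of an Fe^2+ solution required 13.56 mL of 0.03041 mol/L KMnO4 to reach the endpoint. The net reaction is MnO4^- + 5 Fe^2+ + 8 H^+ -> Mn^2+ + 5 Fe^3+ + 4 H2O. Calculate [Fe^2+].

0.0528 M

n(KMnO4) = 0.03041 x 0.01356 = 0.0004124 mol.
From the balanced equation, 1 mol KMnO4 reacts with 5 mol Fe^2+, so n(Fe^2+) = 0.0004124 x 5/1 = 0.002062 mol.
[Fe^2+] = 0.002062 / 0.03905 L = 0.0528 M.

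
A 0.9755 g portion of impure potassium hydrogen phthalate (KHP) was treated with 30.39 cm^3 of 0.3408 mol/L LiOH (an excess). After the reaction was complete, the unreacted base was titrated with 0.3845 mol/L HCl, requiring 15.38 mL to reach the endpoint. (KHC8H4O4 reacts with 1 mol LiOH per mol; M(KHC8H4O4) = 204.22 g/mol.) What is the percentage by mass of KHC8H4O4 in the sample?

93.0%

Total n(LiOH) added = 0.3408 x 0.03039 = 0.01036 mol.
n(HCl) used = 0.3845 x 0.01538 = 0.005914 mol, which equals the excess n(LiOH).
So n(LiOH) consumed by the sample = 0.01036 - 0.005914 = 0.004443 mol.
n(KHC8H4O4) = 0.004443 / 1 = 0.004443 mol.
mass KHC8H4O4 = 0.004443 x 204.22 = 0.9074 g, so %KHC8H4O4 = 0.9074/0.9755 x 100 = 93.0%.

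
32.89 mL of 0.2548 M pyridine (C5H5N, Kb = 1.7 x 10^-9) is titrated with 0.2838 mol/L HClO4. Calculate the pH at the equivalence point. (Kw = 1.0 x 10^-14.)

3.05

n(C5H5N) = 0.2548 x 0.03289 = 0.008380 mol; V(HClO4) at equivalence = 0.008380/0.2838 = 0.02953 L.
At equivalence the base is fully converted to C5H5NH+; total volume = 0.06242 L, so [C5H5NH+] = 0.008380/0.06242 = 0.1343 M.
Ka(C5H5NH+) = Kw/Kb = 1.0e-14 / 1.7 x 10^-9 = 5.88e-6.
[H^+] = sqrt(Ka x [C5H5NH+]) = sqrt(5.88e-6 x 0.1343) = 0.000889 M.
pH = -log(0.000889) = 3.05.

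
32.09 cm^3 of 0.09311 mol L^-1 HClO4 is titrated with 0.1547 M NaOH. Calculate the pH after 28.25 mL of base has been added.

n(acid) = 0.09311 x 0.03209 = 0.002988 mol; n(NaOH) added = 0.1547 x 0.02825 = 0.004370 mol.
Base is in excess by 0.004370 - 0.002988 = 0.001382 mol in a total volume of 0.06034 L.
[OH^-] = 0.001382/0.06034 = 0.02291 M, so pOH = 1.64 and pH = 14.00 - 1.64 = 12.36.

12.36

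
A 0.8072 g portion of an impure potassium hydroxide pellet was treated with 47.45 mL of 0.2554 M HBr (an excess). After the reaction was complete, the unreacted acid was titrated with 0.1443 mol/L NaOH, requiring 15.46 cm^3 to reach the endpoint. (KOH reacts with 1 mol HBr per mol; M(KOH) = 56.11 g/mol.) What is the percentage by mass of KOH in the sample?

68.7%

Total n(HBr) added = 0.2554 x 0.04745 = 0.01212 mol.
n(NaOH) used = 0.1443 x 0.01546 = 0.002231 mol, which equals the excess n(HBr).
So n(HBr) consumed by the sample = 0.01212 - 0.002231 = 0.009888 mol.
n(KOH) = 0.009888 / 1 = 0.009888 mol.
mass KOH = 0.009888 x 56.11 = 0.5548 g, so %KOH = 0.5548/0.8072 x 100 = 68.7%.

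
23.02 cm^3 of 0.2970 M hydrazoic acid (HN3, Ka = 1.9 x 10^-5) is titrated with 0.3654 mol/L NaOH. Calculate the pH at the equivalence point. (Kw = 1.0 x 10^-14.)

n(HN3) = 0.2970 x 0.02302 = 0.006837 mol; V(NaOH) at equivalence = 0.006837/0.3654 = 0.01871 L.
At equivalence all the acid is converted to N3-; total volume = 0.02302 + 0.01871 = 0.04173 L, so [N3-] = 0.006837/0.04173 = 0.1638 M.
Kb = Kw/Ka = 1.0e-14 / 1.9 x 10^-5 = 5.26e-10.
[OH^-] = sqrt(Kb x [N3-]) = sqrt(5.26e-10 x 0.1638) = 9.29e-6 M.
pOH = 5.03, so pH = 14.00 - 5.03 = 8.97.

8.97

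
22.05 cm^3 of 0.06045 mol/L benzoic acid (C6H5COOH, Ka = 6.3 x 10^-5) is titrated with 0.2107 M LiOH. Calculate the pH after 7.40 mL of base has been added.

11.89

n(acid) = 0.06045 x 0.02205 = 0.001333 mol; n(LiOH) added = 0.2107 x 0.007400 = 0.001559 mol.
Base is in excess by 0.001559 - 0.001333 = 0.0002263 mol in a total volume of 0.02945 L.
[OH^-] = 0.0002263/0.02945 = 0.007683 M, so pOH = 2.11 and pH = 14.00 - 2.11 = 11.89.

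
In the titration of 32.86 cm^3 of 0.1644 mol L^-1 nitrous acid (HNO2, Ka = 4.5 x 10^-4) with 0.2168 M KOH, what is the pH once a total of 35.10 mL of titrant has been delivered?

12.51

n(acid) = 0.1644 x 0.03286 = 0.005402 mol; n(KOH) added = 0.2168 x 0.03510 = 0.007610 mol.
Base is in excess by 0.007610 - 0.005402 = 0.002207 mol in a total volume of 0.06796 L.
[OH^-] = 0.002207/0.06796 = 0.03248 M, so pOH = 1.49 and pH = 14.00 - 1.49 = 12.51.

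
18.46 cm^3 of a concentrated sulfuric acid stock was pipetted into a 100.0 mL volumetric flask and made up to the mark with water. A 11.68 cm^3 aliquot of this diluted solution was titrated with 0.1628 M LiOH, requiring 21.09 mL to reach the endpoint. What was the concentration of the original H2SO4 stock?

0.796 M

n(LiOH) = 0.1628 x 0.02109 = 0.003433 mol.
n(H2SO4) in the aliquot = 0.003433 x 1/2 = 0.001717 mol.
[diluted H2SO4] = 0.001717 / 0.01168 = 0.1470 M.
Dilution factor = 100.0/18.46 = 5.417, so [stock] = 0.1470 x 5.417 = 0.796 M.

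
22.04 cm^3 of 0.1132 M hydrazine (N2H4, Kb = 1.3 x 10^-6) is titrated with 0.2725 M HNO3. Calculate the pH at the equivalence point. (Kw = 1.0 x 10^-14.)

n(N2H4) = 0.1132 x 0.02204 = 0.002495 mol; V(HNO3) at equivalence = 0.002495/0.2725 = 0.009156 L.
At equivalence the base is fully converted to N2H5+; total volume = 0.03120 L, so [N2H5+] = 0.002495/0.03120 = 0.07998 M.
Ka(N2H5+) = Kw/Kb = 1.0e-14 / 1.3 x 10^-6 = 7.69e-9.
[H^+] = sqrt(Ka x [N2H5+]) = sqrt(7.69e-9 x 0.07998) = 2.48e-5 M.
pH = -log(2.48e-5) = 4.61.

4.61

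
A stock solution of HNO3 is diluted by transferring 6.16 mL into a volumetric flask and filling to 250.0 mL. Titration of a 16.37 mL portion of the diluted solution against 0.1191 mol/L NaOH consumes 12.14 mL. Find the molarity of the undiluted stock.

n(NaOH) = 0.1191 x 0.01214 = 0.001446 mol.
n(HNO3) in the aliquot = 0.001446 mol.
[diluted HNO3] = 0.001446 / 0.01637 = 0.08832 M.
Dilution factor = 250.0/6.160 = 40.58, so [stock] = 0.08832 x 40.58 = 3.58 M.

3.58 M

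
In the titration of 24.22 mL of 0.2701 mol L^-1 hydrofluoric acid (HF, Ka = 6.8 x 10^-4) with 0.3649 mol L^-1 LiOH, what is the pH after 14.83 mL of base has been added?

Initial n(HF) = 0.2701 x 0.02422 = 0.006542 mol.
n(LiOH) added = 0.3649 x 0.01483 = 0.005411 mol, converting that many moles of HF to F-.
Remaining n(HF) = 0.001130 mol; n(F-) = 0.005411 mol.
By Henderson-Hasselbalch, pH = pKa + log([A^-]/[HA]) = 3.17 + log(0.005411/0.001130) = 3.17 + (+0.68) = 3.85.

3.85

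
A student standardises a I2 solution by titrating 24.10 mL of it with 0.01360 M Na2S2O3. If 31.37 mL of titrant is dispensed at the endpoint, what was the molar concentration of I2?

0.00885 M

n(Na2S2O3) = 0.01360 x 0.03137 = 0.0004266 mol.
From the balanced equation, 2 mol Na2S2O3 reacts with 1 mol I2, so n(I2) = 0.0004266 x 1/2 = 0.0002133 mol.
[I2] = 0.0002133 / 0.02410 L = 0.00885 M.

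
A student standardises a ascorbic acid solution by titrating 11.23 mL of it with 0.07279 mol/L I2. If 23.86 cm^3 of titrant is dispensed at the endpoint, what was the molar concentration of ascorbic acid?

n(I2) = 0.07279 x 0.02386 = 0.001737 mol.
From the balanced equation, 1 mol I2 reacts with 1 mol ascorbic acid, so n(ascorbic acid) = 0.001737 x 1/1 = 0.001737 mol.
[ascorbic acid] = 0.001737 / 0.01123 L = 0.155 M.

0.155 M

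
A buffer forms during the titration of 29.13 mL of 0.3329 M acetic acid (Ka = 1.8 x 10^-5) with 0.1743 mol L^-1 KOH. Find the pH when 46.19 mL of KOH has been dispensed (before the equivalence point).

5.43

Initial n(CH3COOH) = 0.3329 x 0.02913 = 0.009697 mol.
n(KOH) added = 0.1743 x 0.04619 = 0.008051 mol, converting that many moles of CH3COOH to CH3COO-.
Remaining n(CH3COOH) = 0.001646 mol; n(CH3COO-) = 0.008051 mol.
By Henderson-Hasselbalch, pH = pKa + log([A^-]/[HA]) = 4.74 + log(0.008051/0.001646) = 4.74 + (+0.69) = 5.43.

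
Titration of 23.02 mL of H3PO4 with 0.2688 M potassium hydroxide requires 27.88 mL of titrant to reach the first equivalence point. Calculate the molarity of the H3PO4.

0.326 M

n(KOH) = 0.2688 x 0.02788 = 0.007494 mol.
At the first equivalence point, 1 mol OH^- react per mol H3PO4, so n(H3PO4) = 0.007494 / 1 = 0.007494 mol.
[H3PO4] = 0.007494 / 0.02302 L = 0.326 M.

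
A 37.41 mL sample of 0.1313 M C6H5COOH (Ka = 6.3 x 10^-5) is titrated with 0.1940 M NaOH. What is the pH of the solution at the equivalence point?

n(C6H5COOH) = 0.1313 x 0.03741 = 0.004912 mol; V(NaOH) at equivalence = 0.004912/0.1940 = 0.02532 L.
At equivalence all the acid is converted to C6H5COO-; total volume = 0.03741 + 0.02532 = 0.06273 L, so [C6H5COO-] = 0.004912/0.06273 = 0.07830 M.
Kb = Kw/Ka = 1.0e-14 / 6.3 x 10^-5 = 1.59e-10.
[OH^-] = sqrt(Kb x [C6H5COO-]) = sqrt(1.59e-10 x 0.07830) = 3.53e-6 M.
pOH = 5.45, so pH = 14.00 - 5.45 = 8.55.

8.55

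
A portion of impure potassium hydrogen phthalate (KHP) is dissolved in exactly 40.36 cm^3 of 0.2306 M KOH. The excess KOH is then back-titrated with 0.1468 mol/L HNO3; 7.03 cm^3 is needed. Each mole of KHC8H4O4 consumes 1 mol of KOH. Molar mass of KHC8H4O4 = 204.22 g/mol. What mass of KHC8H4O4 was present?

1.69 g

Total n(KOH) added = 0.2306 x 0.04036 = 0.009307 mol.
n(HNO3) used = 0.1468 x 0.007030 = 0.001032 mol, which equals the excess n(KOH).
So n(KOH) consumed by the sample = 0.009307 - 0.001032 = 0.008275 mol.
n(KHC8H4O4) = 0.008275 / 1 = 0.008275 mol.
mass = 0.008275 mol x 204.22 g/mol = 1.69 g.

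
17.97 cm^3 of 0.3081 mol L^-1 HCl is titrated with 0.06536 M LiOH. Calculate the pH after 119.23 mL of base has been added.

n(acid) = 0.3081 x 0.01797 = 0.005537 mol; n(LiOH) added = 0.06536 x 0.1192 = 0.007793 mol.
Base is in excess by 0.007793 - 0.005537 = 0.002256 mol in a total volume of 0.1372 L.
[OH^-] = 0.002256/0.1372 = 0.01645 M, so pOH = 1.78 and pH = 14.00 - 1.78 = 12.22.

12.22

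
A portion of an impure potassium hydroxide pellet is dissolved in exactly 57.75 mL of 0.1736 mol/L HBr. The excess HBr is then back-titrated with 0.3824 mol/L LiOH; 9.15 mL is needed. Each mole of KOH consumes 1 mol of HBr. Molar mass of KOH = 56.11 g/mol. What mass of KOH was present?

0.366 g

Total n(HBr) added = 0.1736 x 0.05775 = 0.01003 mol.
n(LiOH) used = 0.3824 x 0.009150 = 0.003499 mol, which equals the excess n(HBr).
So n(HBr) consumed by the sample = 0.01003 - 0.003499 = 0.006526 mol.
n(KOH) = 0.006526 / 1 = 0.006526 mol.
mass = 0.006526 mol x 56.11 g/mol = 0.366 g.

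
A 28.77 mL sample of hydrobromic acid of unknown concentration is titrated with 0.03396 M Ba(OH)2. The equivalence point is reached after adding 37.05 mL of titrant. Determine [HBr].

n(Ba(OH)2) delivered = 0.03396 x 0.03705 = 0.001258 mol.
The reaction is 2 HBr + 1 Ba(OH)2, so n(HBr) = 0.001258 x 2/1 = 0.002516 mol.
[HBr] = 0.002516 mol / 0.02877 L = 0.0875 M.

0.0875 M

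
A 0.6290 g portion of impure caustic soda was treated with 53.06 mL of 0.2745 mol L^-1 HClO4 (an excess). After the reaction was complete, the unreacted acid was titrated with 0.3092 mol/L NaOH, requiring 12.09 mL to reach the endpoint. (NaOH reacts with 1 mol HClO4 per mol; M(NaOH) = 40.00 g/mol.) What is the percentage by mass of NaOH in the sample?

68.9%

Total n(HClO4) added = 0.2745 x 0.05306 = 0.01456 mol.
n(NaOH) used = 0.3092 x 0.01209 = 0.003738 mol, which equals the excess n(HClO4).
So n(HClO4) consumed by the sample = 0.01456 - 0.003738 = 0.01083 mol.
n(NaOH) = 0.01083 / 1 = 0.01083 mol.
mass NaOH = 0.01083 x 40.00 = 0.4331 g, so %NaOH = 0.4331/0.6290 x 100 = 68.9%.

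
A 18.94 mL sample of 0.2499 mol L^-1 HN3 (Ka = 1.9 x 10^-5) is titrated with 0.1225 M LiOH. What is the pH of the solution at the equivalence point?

8.82

n(HN3) = 0.2499 x 0.01894 = 0.004733 mol; V(LiOH) at equivalence = 0.004733/0.1225 = 0.03864 L.
At equivalence all the acid is converted to N3-; total volume = 0.01894 + 0.03864 = 0.05758 L, so [N3-] = 0.004733/0.05758 = 0.08220 M.
Kb = Kw/Ka = 1.0e-14 / 1.9 x 10^-5 = 5.26e-10.
[OH^-] = sqrt(Kb x [N3-]) = sqrt(5.26e-10 x 0.08220) = 6.58e-6 M.
pOH = 5.18, so pH = 14.00 - 5.18 = 8.82.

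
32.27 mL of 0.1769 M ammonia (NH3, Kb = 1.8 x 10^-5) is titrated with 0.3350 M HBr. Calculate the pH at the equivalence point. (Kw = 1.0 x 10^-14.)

n(NH3) = 0.1769 x 0.03227 = 0.005709 mol; V(HBr) at equivalence = 0.005709/0.3350 = 0.01704 L.
At equivalence the base is fully converted to NH4+; total volume = 0.04931 L, so [NH4+] = 0.005709/0.04931 = 0.1158 M.
Ka(NH4+) = Kw/Kb = 1.0e-14 / 1.8 x 10^-5 = 5.56e-10.
[H^+] = sqrt(Ka x [NH4+]) = sqrt(5.56e-10 x 0.1158) = 8.02e-6 M.
pH = -log(8.02e-6) = 5.10.

5.10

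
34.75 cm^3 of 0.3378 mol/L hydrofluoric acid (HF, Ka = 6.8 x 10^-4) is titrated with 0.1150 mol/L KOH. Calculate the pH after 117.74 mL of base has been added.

n(acid) = 0.3378 x 0.03475 = 0.01174 mol; n(KOH) added = 0.1150 x 0.1177 = 0.01354 mol.
Base is in excess by 0.01354 - 0.01174 = 0.001802 mol in a total volume of 0.1525 L.
[OH^-] = 0.001802/0.1525 = 0.01181 M, so pOH = 1.93 and pH = 14.00 - 1.93 = 12.07.

12.07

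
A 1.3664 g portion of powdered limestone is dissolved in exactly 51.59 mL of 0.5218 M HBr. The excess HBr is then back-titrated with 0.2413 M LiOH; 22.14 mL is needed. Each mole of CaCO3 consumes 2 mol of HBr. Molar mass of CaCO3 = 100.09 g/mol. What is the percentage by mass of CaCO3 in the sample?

Total n(HBr) added = 0.5218 x 0.05159 = 0.02692 mol.
n(LiOH) used = 0.2413 x 0.02214 = 0.005342 mol, which equals the excess n(HBr).
So n(HBr) consumed by the sample = 0.02692 - 0.005342 = 0.02158 mol.
n(CaCO3) = 0.02158 / 2 = 0.01079 mol.
mass CaCO3 = 0.01079 x 100.09 = 1.080 g, so %CaCO3 = 1.080/1.3664 x 100 = 79.0%.

79.0%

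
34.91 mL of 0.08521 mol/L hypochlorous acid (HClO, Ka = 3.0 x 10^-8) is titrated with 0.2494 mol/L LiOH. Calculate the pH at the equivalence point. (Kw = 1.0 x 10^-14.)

n(HClO) = 0.08521 x 0.03491 = 0.002975 mol; V(LiOH) at equivalence = 0.002975/0.2494 = 0.01193 L.
At equivalence all the acid is converted to ClO-; total volume = 0.03491 + 0.01193 = 0.04684 L, so [ClO-] = 0.002975/0.04684 = 0.06351 M.
Kb = Kw/Ka = 1.0e-14 / 3.0 x 10^-8 = 3.33e-7.
[OH^-] = sqrt(Kb x [ClO-]) = sqrt(3.33e-7 x 0.06351) = 0.000146 M.
pOH = 3.84, so pH = 14.00 - 3.84 = 10.16.

10.16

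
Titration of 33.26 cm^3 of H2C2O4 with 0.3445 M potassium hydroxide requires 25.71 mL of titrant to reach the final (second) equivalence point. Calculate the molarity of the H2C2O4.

0.133 M

n(KOH) = 0.3445 x 0.02571 = 0.008857 mol.
At the final (second) equivalence point, 2 mol OH^- react per mol H2C2O4, so n(H2C2O4) = 0.008857 / 2 = 0.004429 mol.
[H2C2O4] = 0.004429 / 0.03326 L = 0.133 M.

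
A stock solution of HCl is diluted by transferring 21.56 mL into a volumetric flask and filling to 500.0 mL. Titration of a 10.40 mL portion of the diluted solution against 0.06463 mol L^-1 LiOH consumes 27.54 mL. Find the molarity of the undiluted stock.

n(LiOH) = 0.06463 x 0.02754 = 0.001780 mol.
n(HCl) in the aliquot = 0.001780 mol.
[diluted HCl] = 0.001780 / 0.01040 = 0.1711 M.
Dilution factor = 500.0/21.56 = 23.19, so [stock] = 0.1711 x 23.19 = 3.97 M.

3.97 M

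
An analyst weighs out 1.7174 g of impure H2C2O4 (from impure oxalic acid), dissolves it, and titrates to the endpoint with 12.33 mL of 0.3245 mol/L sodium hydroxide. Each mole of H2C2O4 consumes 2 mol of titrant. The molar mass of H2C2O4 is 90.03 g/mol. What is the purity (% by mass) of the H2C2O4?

n(NaOH) = 0.3245 x 0.01233 = 0.004001 mol.
n(H2C2O4) = 0.004001 / 2 = 0.002001 mol.
mass of H2C2O4 = 0.002001 x 90.03 = 0.1801 g.
% purity = 0.1801 / 1.7174 x 100 = 10.5%.

10.5%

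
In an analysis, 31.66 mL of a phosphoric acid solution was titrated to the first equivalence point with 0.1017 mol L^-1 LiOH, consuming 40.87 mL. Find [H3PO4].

n(LiOH) = 0.1017 x 0.04087 = 0.004156 mol.
At the first equivalence point, 1 mol OH^- react per mol H3PO4, so n(H3PO4) = 0.004156 / 1 = 0.004156 mol.
[H3PO4] = 0.004156 / 0.03166 L = 0.131 M.

0.131 M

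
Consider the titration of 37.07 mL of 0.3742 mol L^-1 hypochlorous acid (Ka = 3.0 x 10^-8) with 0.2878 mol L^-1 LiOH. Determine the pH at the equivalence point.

n(HClO) = 0.3742 x 0.03707 = 0.01387 mol; V(LiOH) at equivalence = 0.01387/0.2878 = 0.04820 L.
At equivalence all the acid is converted to ClO-; total volume = 0.03707 + 0.04820 = 0.08527 L, so [ClO-] = 0.01387/0.08527 = 0.1627 M.
Kb = Kw/Ka = 1.0e-14 / 3.0 x 10^-8 = 3.33e-7.
[OH^-] = sqrt(Kb x [ClO-]) = sqrt(3.33e-7 x 0.1627) = 0.000233 M.
pOH = 3.63, so pH = 14.00 - 3.63 = 10.37.

10.37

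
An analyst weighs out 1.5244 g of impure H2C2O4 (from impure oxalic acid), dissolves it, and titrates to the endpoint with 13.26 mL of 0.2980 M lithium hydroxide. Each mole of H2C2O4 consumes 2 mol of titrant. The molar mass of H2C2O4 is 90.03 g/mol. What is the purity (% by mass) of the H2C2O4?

n(LiOH) = 0.2980 x 0.01326 = 0.003951 mol.
n(H2C2O4) = 0.003951 / 2 = 0.001976 mol.
mass of H2C2O4 = 0.001976 x 90.03 = 0.1779 g.
% purity = 0.1779 / 1.5244 x 100 = 11.7%.

11.7%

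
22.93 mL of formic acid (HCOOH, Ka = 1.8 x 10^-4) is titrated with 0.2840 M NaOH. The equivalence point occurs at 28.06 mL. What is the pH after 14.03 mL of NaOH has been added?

3.74

14.03 mL is exactly half the equivalence volume (28.06/2), i.e. the half-equivalence point.
There, n(HA) = n(A^-), so pH = pKa = -log(1.8 x 10^-4) = 3.74.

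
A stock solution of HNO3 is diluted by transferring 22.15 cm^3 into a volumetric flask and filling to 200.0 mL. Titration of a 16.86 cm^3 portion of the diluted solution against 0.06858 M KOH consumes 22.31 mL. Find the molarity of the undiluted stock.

n(KOH) = 0.06858 x 0.02231 = 0.001530 mol.
n(HNO3) in the aliquot = 0.001530 mol.
[diluted HNO3] = 0.001530 / 0.01686 = 0.09075 M.
Dilution factor = 200.0/22.15 = 9.029, so [stock] = 0.09075 x 9.029 = 0.819 M.

0.819 M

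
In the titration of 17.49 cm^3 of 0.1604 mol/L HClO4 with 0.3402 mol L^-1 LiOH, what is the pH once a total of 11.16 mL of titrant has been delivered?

12.54

n(acid) = 0.1604 x 0.01749 = 0.002805 mol; n(LiOH) added = 0.3402 x 0.01116 = 0.003797 mol.
Base is in excess by 0.003797 - 0.002805 = 0.0009912 mol in a total volume of 0.02865 L.
[OH^-] = 0.0009912/0.02865 = 0.03460 M, so pOH = 1.46 and pH = 14.00 - 1.46 = 12.54.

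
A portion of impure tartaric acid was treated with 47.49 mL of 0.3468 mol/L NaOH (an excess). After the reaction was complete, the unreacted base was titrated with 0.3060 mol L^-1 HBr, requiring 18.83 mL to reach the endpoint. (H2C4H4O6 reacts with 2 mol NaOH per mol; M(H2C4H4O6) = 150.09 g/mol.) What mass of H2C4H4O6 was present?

0.804 g

Total n(NaOH) added = 0.3468 x 0.04749 = 0.01647 mol.
n(HBr) used = 0.3060 x 0.01883 = 0.005762 mol, which equals the excess n(NaOH).
So n(NaOH) consumed by the sample = 0.01647 - 0.005762 = 0.01071 mol.
n(H2C4H4O6) = 0.01071 / 2 = 0.005354 mol.
mass = 0.005354 mol x 150.09 g/mol = 0.804 g.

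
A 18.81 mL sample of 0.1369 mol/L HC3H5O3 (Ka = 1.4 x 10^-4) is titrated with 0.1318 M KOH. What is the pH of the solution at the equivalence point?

8.34

n(HC3H5O3) = 0.1369 x 0.01881 = 0.002575 mol; V(KOH) at equivalence = 0.002575/0.1318 = 0.01954 L.
At equivalence all the acid is converted to C3H5O3-; total volume = 0.01881 + 0.01954 = 0.03835 L, so [C3H5O3-] = 0.002575/0.03835 = 0.06715 M.
Kb = Kw/Ka = 1.0e-14 / 1.4 x 10^-4 = 7.14e-11.
[OH^-] = sqrt(Kb x [C3H5O3-]) = sqrt(7.14e-11 x 0.06715) = 2.19e-6 M.
pOH = 5.66, so pH = 14.00 - 5.66 = 8.34.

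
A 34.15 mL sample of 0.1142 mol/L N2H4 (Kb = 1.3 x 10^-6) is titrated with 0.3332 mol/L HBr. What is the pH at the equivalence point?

n(N2H4) = 0.1142 x 0.03415 = 0.003900 mol; V(HBr) at equivalence = 0.003900/0.3332 = 0.01170 L.
At equivalence the base is fully converted to N2H5+; total volume = 0.04585 L, so [N2H5+] = 0.003900/0.04585 = 0.08505 M.
Ka(N2H5+) = Kw/Kb = 1.0e-14 / 1.3 x 10^-6 = 7.69e-9.
[H^+] = sqrt(Ka x [N2H5+]) = sqrt(7.69e-9 x 0.08505) = 2.56e-5 M.
pH = -log(2.56e-5) = 4.59.

4.59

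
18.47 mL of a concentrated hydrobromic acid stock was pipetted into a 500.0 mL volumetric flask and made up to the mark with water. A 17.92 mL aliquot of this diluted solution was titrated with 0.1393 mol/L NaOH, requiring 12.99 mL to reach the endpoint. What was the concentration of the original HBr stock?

n(NaOH) = 0.1393 x 0.01299 = 0.001810 mol.
n(HBr) in the aliquot = 0.001810 mol.
[diluted HBr] = 0.001810 / 0.01792 = 0.1010 M.
Dilution factor = 500.0/18.47 = 27.07, so [stock] = 0.1010 x 27.07 = 2.73 M.

2.73 M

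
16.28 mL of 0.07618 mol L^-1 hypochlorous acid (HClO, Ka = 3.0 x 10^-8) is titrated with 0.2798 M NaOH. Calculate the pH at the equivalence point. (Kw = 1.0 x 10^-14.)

n(HClO) = 0.07618 x 0.01628 = 0.001240 mol; V(NaOH) at equivalence = 0.001240/0.2798 = 0.004432 L.
At equivalence all the acid is converted to ClO-; total volume = 0.01628 + 0.004432 = 0.02071 L, so [ClO-] = 0.001240/0.02071 = 0.05988 M.
Kb = Kw/Ka = 1.0e-14 / 3.0 x 10^-8 = 3.33e-7.
[OH^-] = sqrt(Kb x [ClO-]) = sqrt(3.33e-7 x 0.05988) = 0.000141 M.
pOH = 3.85, so pH = 14.00 - 3.85 = 10.15.

10.15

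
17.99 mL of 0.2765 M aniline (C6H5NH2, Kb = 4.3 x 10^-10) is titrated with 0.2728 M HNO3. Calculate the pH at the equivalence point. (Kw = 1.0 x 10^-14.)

n(C6H5NH2) = 0.2765 x 0.01799 = 0.004974 mol; V(HNO3) at equivalence = 0.004974/0.2728 = 0.01823 L.
At equivalence the base is fully converted to C6H5NH3+; total volume = 0.03622 L, so [C6H5NH3+] = 0.004974/0.03622 = 0.1373 M.
Ka(C6H5NH3+) = Kw/Kb = 1.0e-14 / 4.3 x 10^-10 = 2.33e-5.
[H^+] = sqrt(Ka x [C6H5NH3+]) = sqrt(2.33e-5 x 0.1373) = 0.00179 M.
pH = -log(0.00179) = 2.75.

2.75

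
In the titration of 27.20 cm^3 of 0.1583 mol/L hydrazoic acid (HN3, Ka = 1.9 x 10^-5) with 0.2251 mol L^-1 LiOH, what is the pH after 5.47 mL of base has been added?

Initial n(HN3) = 0.1583 x 0.02720 = 0.004306 mol.
n(LiOH) added = 0.2251 x 0.005470 = 0.001231 mol, converting that many moles of HN3 to N3-.
Remaining n(HN3) = 0.003074 mol; n(N3-) = 0.001231 mol.
By Henderson-Hasselbalch, pH = pKa + log([A^-]/[HA]) = 4.72 + log(0.001231/0.003074) = 4.72 + (-0.40) = 4.32.

4.32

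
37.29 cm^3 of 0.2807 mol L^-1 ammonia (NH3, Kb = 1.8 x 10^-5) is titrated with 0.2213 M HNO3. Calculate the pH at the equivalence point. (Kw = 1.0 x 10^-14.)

5.08

n(NH3) = 0.2807 x 0.03729 = 0.01047 mol; V(HNO3) at equivalence = 0.01047/0.2213 = 0.04730 L.
At equivalence the base is fully converted to NH4+; total volume = 0.08459 L, so [NH4+] = 0.01047/0.08459 = 0.1237 M.
Ka(NH4+) = Kw/Kb = 1.0e-14 / 1.8 x 10^-5 = 5.56e-10.
[H^+] = sqrt(Ka x [NH4+]) = sqrt(5.56e-10 x 0.1237) = 8.29e-6 M.
pH = -log(8.29e-6) = 5.08.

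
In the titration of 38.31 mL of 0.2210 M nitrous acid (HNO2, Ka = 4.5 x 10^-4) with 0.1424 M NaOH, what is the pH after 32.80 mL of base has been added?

3.44

Initial n(HNO2) = 0.2210 x 0.03831 = 0.008467 mol.
n(NaOH) added = 0.1424 x 0.03280 = 0.004671 mol, converting that many moles of HNO2 to NO2-.
Remaining n(HNO2) = 0.003796 mol; n(NO2-) = 0.004671 mol.
By Henderson-Hasselbalch, pH = pKa + log([A^-]/[HA]) = 3.35 + log(0.004671/0.003796) = 3.35 + (+0.09) = 3.44.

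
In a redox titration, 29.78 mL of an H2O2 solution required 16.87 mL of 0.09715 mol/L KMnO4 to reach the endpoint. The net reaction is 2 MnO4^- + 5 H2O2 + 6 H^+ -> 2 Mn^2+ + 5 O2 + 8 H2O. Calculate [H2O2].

n(KMnO4) = 0.09715 x 0.01687 = 0.001639 mol.
From the balanced equation, 2 mol KMnO4 reacts with 5 mol H2O2, so n(H2O2) = 0.001639 x 5/2 = 0.004097 mol.
[H2O2] = 0.004097 / 0.02978 L = 0.138 M.

0.138 M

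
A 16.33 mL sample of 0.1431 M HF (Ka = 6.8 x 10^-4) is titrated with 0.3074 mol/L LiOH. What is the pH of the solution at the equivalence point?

8.08

n(HF) = 0.1431 x 0.01633 = 0.002337 mol; V(LiOH) at equivalence = 0.002337/0.3074 = 0.007602 L.
At equivalence all the acid is converted to F-; total volume = 0.01633 + 0.007602 = 0.02393 L, so [F-] = 0.002337/0.02393 = 0.09764 M.
Kb = Kw/Ka = 1.0e-14 / 6.8 x 10^-4 = 1.47e-11.
[OH^-] = sqrt(Kb x [F-]) = sqrt(1.47e-11 x 0.09764) = 1.20e-6 M.
pOH = 5.92, so pH = 14.00 - 5.92 = 8.08.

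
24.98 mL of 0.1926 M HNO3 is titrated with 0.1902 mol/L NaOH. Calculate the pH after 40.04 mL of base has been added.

12.63

n(acid) = 0.1926 x 0.02498 = 0.004811 mol; n(NaOH) added = 0.1902 x 0.04004 = 0.007616 mol.
Base is in excess by 0.007616 - 0.004811 = 0.002804 mol in a total volume of 0.06502 L.
[OH^-] = 0.002804/0.06502 = 0.04313 M, so pOH = 1.37 and pH = 14.00 - 1.37 = 12.63.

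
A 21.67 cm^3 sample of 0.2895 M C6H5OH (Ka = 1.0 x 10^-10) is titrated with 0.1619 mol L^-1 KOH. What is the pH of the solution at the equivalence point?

n(C6H5OH) = 0.2895 x 0.02167 = 0.006273 mol; V(KOH) at equivalence = 0.006273/0.1619 = 0.03875 L.
At equivalence all the acid is converted to C6H5O-; total volume = 0.02167 + 0.03875 = 0.06042 L, so [C6H5O-] = 0.006273/0.06042 = 0.1038 M.
Kb = Kw/Ka = 1.0e-14 / 1.0 x 10^-10 = 0.000100.
[OH^-] = sqrt(Kb x [C6H5O-]) = sqrt(0.000100 x 0.1038) = 0.00322 M.
pOH = 2.49, so pH = 14.00 - 2.49 = 11.51.

11.51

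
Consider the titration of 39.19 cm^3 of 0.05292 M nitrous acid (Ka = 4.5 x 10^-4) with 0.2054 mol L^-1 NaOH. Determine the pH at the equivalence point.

n(HNO2) = 0.05292 x 0.03919 = 0.002074 mol; V(NaOH) at equivalence = 0.002074/0.2054 = 0.01010 L.
At equivalence all the acid is converted to NO2-; total volume = 0.03919 + 0.01010 = 0.04929 L, so [NO2-] = 0.002074/0.04929 = 0.04208 M.
Kb = Kw/Ka = 1.0e-14 / 4.5 x 10^-4 = 2.22e-11.
[OH^-] = sqrt(Kb x [NO2-]) = sqrt(2.22e-11 x 0.04208) = 9.67e-7 M.
pOH = 6.01, so pH = 14.00 - 6.01 = 7.99.

7.99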